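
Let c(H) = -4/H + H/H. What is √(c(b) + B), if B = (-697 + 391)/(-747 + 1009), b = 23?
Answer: I*√3103390/3013 ≈ 0.58468*I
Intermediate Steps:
c(H) = 1 - 4/H (c(H) = -4/H + 1 = 1 - 4/H)
B = -153/131 (B = -306/262 = -306*1/262 = -153/131 ≈ -1.1679)
√(c(b) + B) = √((-4 + 23)/23 - 153/131) = √((1/23)*19 - 153/131) = √(19/23 - 153/131) = √(-1030/3013) = I*√3103390/3013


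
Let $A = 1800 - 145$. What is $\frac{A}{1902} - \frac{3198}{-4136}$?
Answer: $\frac{3231919}{1966668} \approx 1.6433$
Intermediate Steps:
$A = 1655$ ($A = 1800 - 145 = 1655$)
$\frac{A}{1902} - \frac{3198}{-4136} = \frac{1655}{1902} - \frac{3198}{-4136} = 1655 \cdot \frac{1}{1902} - - \frac{1599}{2068} = \frac{1655}{1902} + \frac{1599}{2068} = \frac{3231919}{1966668}$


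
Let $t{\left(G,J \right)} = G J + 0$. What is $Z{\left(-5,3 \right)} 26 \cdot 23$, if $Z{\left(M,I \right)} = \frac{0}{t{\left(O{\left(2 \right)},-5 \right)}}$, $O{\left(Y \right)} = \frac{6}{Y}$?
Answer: $0$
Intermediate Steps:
$t{\left(G,J \right)} = G J$
$Z{\left(M,I \right)} = 0$ ($Z{\left(M,I \right)} = \frac{0}{\frac{6}{2} \left(-5\right)} = \frac{0}{6 \cdot \frac{1}{2} \left(-5\right)} = \frac{0}{3 \left(-5\right)} = \frac{0}{-15} = 0 \left(- \frac{1}{15}\right) = 0$)
$Z{\left(-5,3 \right)} 26 \cdot 23 = 0 \cdot 26 \cdot 23 = 0 \cdot 23 = 0$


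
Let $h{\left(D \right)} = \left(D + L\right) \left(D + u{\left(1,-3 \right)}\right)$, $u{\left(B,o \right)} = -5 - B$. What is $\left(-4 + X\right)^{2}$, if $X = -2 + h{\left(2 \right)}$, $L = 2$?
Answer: $484$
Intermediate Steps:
$h{\left(D \right)} = \left(-6 + D\right) \left(2 + D\right)$ ($h{\left(D \right)} = \left(D + 2\right) \left(D - 6\right) = \left(2 + D\right) \left(D - 6\right) = \left(2 + D\right) \left(-6 + D\right) = \left(-6 + D\right) \left(2 + D\right)$)
$X = -18$ ($X = -2 - \left(20 - 4\right) = -2 - 16 = -18$)
$\left(-4 + X\right)^{2} = \left(-4 - 18\right)^{2} = \left(-22\right)^{2} = 484$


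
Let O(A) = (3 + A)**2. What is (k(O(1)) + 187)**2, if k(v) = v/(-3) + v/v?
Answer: 300304/9 ≈ 33367.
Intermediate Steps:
k(v) = 1 - v/3 (k(v) = v*(-1/3) + 1 = -v/3 + 1 = 1 - v/3)
(k(O(1)) + 187)**2 = ((1 - (3 + 1)**2/3) + 187)**2 = ((1 - 1/3*4**2) + 187)**2 = ((1 - 1/3*16) + 187)**2 = ((1 - 16/3) + 187)**2 = (-13/3 + 187)**2 = (548/3)**2 = 300304/9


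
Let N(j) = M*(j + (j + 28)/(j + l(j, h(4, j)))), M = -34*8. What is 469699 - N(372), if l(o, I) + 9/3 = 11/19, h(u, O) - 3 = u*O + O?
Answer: 2005403813/3511 ≈ 5.7118e+5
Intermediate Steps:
h(u, O) = 3 + O + O*u (h(u, O) = 3 + (u*O + O) = 3 + (O*u + O) = 3 + (O + O*u) = 3 + O + O*u)
l(o, I) = -46/19 (l(o, I) = -3 + 11/19 = -46/19)
M = -272
N(j) = -272*j - 272*(28 + j)/(-46/19 + j) (N(j) = -272*(j + (j + 28)/(j - 46/19)) = -272*(j + (28 + j)/(-46/19 + j)) = -272*j - 272*(28 + j)/(-46/19 + j))
469699 - N(372) = 469699 - 272*(-532 - 19*372**2 + 27*372)/(-46 + 19*372) = 469699 - 272*(-532 - 19*138384 + 10044)/(-46 + 7068) = 469699 - 272*(-532 - 2629296 + 10044)/7022 = 469699 - 272*(-2619784)/7022 = 469699 - 1*(-356290624/3511) = 469699 + 356290624/3511 = 2005403813/3511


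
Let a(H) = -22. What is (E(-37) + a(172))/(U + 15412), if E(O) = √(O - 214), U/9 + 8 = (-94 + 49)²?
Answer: -22/33565 + I*√251/33565 ≈ -0.00065544 + 0.00047201*I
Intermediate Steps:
U = 18153 (U = -72 + 9*(-94 + 49)² = -72 + 9*(-45)² = -72 + 9*2025 = -72 + 18225 = 18153)
E(O) = √(-214 + O)
(E(-37) + a(172))/(U + 15412) = (√(-214 - 37) - 22)/(18153 + 15412) = (√(-251) - 22)/33565 = (I*√251 - 22)*(1/33565) = (-22 + I*√251)*(1/33565) = -22/33565 + I*√251/33565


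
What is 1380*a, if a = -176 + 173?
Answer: -4140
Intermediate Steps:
a = -3
1380*a = 1380*(-3) = -4140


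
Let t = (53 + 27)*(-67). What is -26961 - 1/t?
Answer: -144510959/5360 ≈ -26961.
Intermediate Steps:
t = -5360 (t = 80*(-67) = -5360)
-26961 - 1/t = -26961 - 1/(-5360) = -26961 - 1*(-1/5360) = -26961 + 1/5360 = -144510959/5360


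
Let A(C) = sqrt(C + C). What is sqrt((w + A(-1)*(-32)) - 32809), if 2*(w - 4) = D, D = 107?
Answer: sqrt(-131006 - 128*I*sqrt(2))/2 ≈ 0.12503 - 180.97*I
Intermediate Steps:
A(C) = sqrt(2)*sqrt(C) (A(C) = sqrt(2*C) = sqrt(2)*sqrt(C))
w = 115/2 (w = 4 + (1/2)*107 = 4 + 107/2 = 115/2 ≈ 57.500)
sqrt((w + A(-1)*(-32)) - 32809) = sqrt((115/2 + (sqrt(2)*sqrt(-1))*(-32)) - 32809) = sqrt((115/2 + (sqrt(2)*I)*(-32)) - 32809) = sqrt((115/2 + (I*sqrt(2))*(-32)) - 32809) = sqrt((115/2 - 32*I*sqrt(2)) - 32809) = sqrt(-65503/2 - 32*I*sqrt(2))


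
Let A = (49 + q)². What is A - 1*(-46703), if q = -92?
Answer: 48552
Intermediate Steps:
A = 1849 (A = (49 - 92)² = (-43)² = 1849)
A - 1*(-46703) = 1849 - 1*(-46703) = 1849 + 46703 = 48552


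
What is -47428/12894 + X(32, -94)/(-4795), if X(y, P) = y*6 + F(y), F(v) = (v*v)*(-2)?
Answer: -14534714/4416195 ≈ -3.2912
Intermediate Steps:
F(v) = -2*v² (F(v) = v²*(-2) = -2*v²)
X(y, P) = -2*y² + 6*y (X(y, P) = y*6 - 2*y² = 6*y - 2*y² = -2*y² + 6*y)
-47428/12894 + X(32, -94)/(-4795) = -47428/12894 + (2*32*(3 - 1*32))/(-4795) = -47428*1/12894 + (2*32*(3 - 32))*(-1/4795) = -23714/6447 + (2*32*(-29))*(-1/4795) = -23714/6447 - 1856*(-1/4795) = -23714/6447 + 1856/4795 = -14534714/4416195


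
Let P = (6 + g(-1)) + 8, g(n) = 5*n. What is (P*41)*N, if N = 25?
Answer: 9225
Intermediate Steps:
P = 9 (P = (6 + 5*(-1)) + 8 = (6 - 5) + 8 = 1 + 8 = 9)
(P*41)*N = (9*41)*25 = 369*25 = 9225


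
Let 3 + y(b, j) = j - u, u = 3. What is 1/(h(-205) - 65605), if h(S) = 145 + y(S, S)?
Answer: -1/65671 ≈ -1.5227e-5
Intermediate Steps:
y(b, j) = -6 + j (y(b, j) = -3 + (j - 1*3) = -3 + (j - 3) = -3 + (-3 + j) = -6 + j)
h(S) = 139 + S (h(S) = 145 + (-6 + S) = 139 + S)
1/(h(-205) - 65605) = 1/((139 - 205) - 65605) = 1/(-66 - 65605) = 1/(-65671) = -1/65671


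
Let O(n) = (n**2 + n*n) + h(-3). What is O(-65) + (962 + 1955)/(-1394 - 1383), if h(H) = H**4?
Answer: 23687670/2777 ≈ 8530.0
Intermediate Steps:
O(n) = 81 + 2*n**2 (O(n) = (n**2 + n*n) + (-3)**4 = (n**2 + n**2) + 81 = 2*n**2 + 81 = 81 + 2*n**2)
O(-65) + (962 + 1955)/(-1394 - 1383) = (81 + 2*(-65)**2) + (962 + 1955)/(-1394 - 1383) = (81 + 2*4225) + 2917/(-2777) = (81 + 8450) + 2917*(-1/2777) = 8531 - 2917/2777 = 23687670/2777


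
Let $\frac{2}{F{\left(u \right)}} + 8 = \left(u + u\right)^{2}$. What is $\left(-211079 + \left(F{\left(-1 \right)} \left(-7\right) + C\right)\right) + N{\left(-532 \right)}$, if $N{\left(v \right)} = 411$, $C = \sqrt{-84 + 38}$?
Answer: $- \frac{421329}{2} + i \sqrt{46} \approx -2.1066 \cdot 10^{5} + 6.7823 i$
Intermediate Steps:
$F{\left(u \right)} = \frac{2}{-8 + 4 u^{2}}$ ($F{\left(u \right)} = \frac{2}{-8 + \left(u + u\right)^{2}} = \frac{2}{-8 + \left(2 u\right)^{2}} = \frac{2}{-8 + 4 u^{2}}$)
$C = i \sqrt{46}$ ($C = \sqrt{-46} = i \sqrt{46} \approx 6.7823 i$)
$\left(-211079 + \left(F{\left(-1 \right)} \left(-7\right) + C\right)\right) + N{\left(-532 \right)} = \left(-211079 + \left(\frac{1}{2 \left(-2 + \left(-1\right)^{2}\right)} \left(-7\right) + i \sqrt{46}\right)\right) + 411 = \left(-211079 + \left(\frac{1}{2 \left(-2 + 1\right)} \left(-7\right) + i \sqrt{46}\right)\right) + 411 = \left(-211079 + \left(\frac{1}{2 \left(-1\right)} \left(-7\right) + i \sqrt{46}\right)\right) + 411 = \left(-211079 + \left(\frac{1}{2} \left(-1\right) \left(-7\right) + i \sqrt{46}\right)\right) + 411 = \left(-211079 + \left(\left(- \frac{1}{2}\right) \left(-7\right) + i \sqrt{46}\right)\right) + 411 = \left(-211079 + \left(\frac{7}{2} + i \sqrt{46}\right)\right) + 411 = \left(- \frac{422151}{2} + i \sqrt{46}\right) + 411 = - \frac{421329}{2} + i \sqrt{46}$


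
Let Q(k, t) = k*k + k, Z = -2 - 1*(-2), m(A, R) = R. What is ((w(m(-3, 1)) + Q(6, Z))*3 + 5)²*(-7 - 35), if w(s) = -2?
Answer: -656250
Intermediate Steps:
Z = 0 (Z = -2 + 2 = 0)
Q(k, t) = k + k² (Q(k, t) = k² + k = k + k²)
((w(m(-3, 1)) + Q(6, Z))*3 + 5)²*(-7 - 35) = ((-2 + 6*(1 + 6))*3 + 5)²*(-7 - 35) = ((-2 + 6*7)*3 + 5)²*(-42) = ((-2 + 42)*3 + 5)²*(-42) = (40*3 + 5)²*(-42) = (120 + 5)²*(-42) = 125²*(-42) = 15625*(-42) = -656250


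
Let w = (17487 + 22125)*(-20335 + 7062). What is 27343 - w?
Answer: 525797419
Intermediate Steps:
w = -525770076 (w = 39612*(-13273) = -525770076)
27343 - w = 27343 - 1*(-525770076) = 27343 + 525770076 = 525797419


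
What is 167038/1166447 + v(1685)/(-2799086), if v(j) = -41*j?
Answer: 548137718263/3264985467442 ≈ 0.16788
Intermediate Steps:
167038/1166447 + v(1685)/(-2799086) = 167038/1166447 - 41*1685/(-2799086) = 167038*(1/1166447) - 69085*(-1/2799086) = 167038/1166447 + 69085/2799086 = 548137718263/3264985467442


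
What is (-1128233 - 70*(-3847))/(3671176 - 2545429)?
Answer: -858943/1125747 ≈ -0.76300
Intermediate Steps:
(-1128233 - 70*(-3847))/(3671176 - 2545429) = (-1128233 + 269290)/1125747 = -858943*1/1125747 = -858943/1125747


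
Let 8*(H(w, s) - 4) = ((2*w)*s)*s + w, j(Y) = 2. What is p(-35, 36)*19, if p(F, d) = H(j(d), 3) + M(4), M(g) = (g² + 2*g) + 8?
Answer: 3097/4 ≈ 774.25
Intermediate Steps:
M(g) = 8 + g² + 2*g
H(w, s) = 4 + w/8 + w*s²/4 (H(w, s) = 4 + (((2*w)*s)*s + w)/8 = 4 + ((2*s*w)*s + w)/8 = 4 + (2*w*s² + w)/8 = 4 + (w + 2*w*s²)/8 = 4 + (w/8 + w*s²/4) = 4 + w/8 + w*s²/4)
p(F, d) = 163/4 (p(F, d) = (4 + (⅛)*2 + (¼)*2*3²) + (8 + 4² + 2*4) = (4 + ¼ + (¼)*2*9) + (8 + 16 + 8) = (4 + ¼ + 9/2) + 32 = 35/4 + 32 = 163/4)
p(-35, 36)*19 = (163/4)*19 = 3097/4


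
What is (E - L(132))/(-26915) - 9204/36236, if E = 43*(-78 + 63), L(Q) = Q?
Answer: -7841796/34831855 ≈ -0.22513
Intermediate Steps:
E = -645 (E = 43*(-15) = -645)
(E - L(132))/(-26915) - 9204/36236 = (-645 - 1*132)/(-26915) - 9204/36236 = (-645 - 132)*(-1/26915) - 9204*1/36236 = -777*(-1/26915) - 2301/9059 = 111/3845 - 2301/9059 = -7841796/34831855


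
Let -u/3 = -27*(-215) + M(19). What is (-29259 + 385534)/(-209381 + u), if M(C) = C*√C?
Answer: -16160348980/10287272777 + 4061535*√19/10287272777 ≈ -1.5692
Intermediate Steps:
M(C) = C^(3/2)
u = -17415 - 57*√19 (u = -3*(-27*(-215) + 19^(3/2)) = -3*(5805 + 19*√19) = -17415 - 57*√19 ≈ -17663.)
(-29259 + 385534)/(-209381 + u) = (-29259 + 385534)/(-209381 + (-17415 - 57*√19)) = 356275/(-226796 - 57*√19)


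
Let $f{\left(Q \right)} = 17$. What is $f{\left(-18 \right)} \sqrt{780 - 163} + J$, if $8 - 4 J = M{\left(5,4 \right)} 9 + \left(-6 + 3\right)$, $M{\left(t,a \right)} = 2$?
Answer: $- \frac{7}{4} + 17 \sqrt{617} \approx 420.52$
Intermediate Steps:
$J = - \frac{7}{4}$ ($J = 2 - \frac{2 \cdot 9 + \left(-6 + 3\right)}{4} = 2 - \frac{18 - 3}{4} = 2 - \frac{15}{4} = - \frac{7}{4} \approx -1.75$)
$f{\left(-18 \right)} \sqrt{780 - 163} + J = 17 \sqrt{780 - 163} - \frac{7}{4} = 17 \sqrt{617} - \frac{7}{4} = - \frac{7}{4} + 17 \sqrt{617}$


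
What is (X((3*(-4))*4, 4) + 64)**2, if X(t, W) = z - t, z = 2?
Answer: 12996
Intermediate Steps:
X(t, W) = 2 - t
(X((3*(-4))*4, 4) + 64)**2 = ((2 - 3*(-4)*4) + 64)**2 = ((2 - (-12)*4) + 64)**2 = ((2 - 1*(-48)) + 64)**2 = ((2 + 48) + 64)**2 = (50 + 64)**2 = 114**2 = 12996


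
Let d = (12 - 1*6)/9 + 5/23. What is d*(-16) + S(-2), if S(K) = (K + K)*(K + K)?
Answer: 128/69 ≈ 1.8551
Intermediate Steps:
d = 61/69 (d = (12 - 6)*(1/9) + 5*(1/23) = 6*(1/9) + 5/23 = 2/3 + 5/23 = 61/69 ≈ 0.88406)
S(K) = 4*K**2 (S(K) = (2*K)*(2*K) = 4*K**2)
d*(-16) + S(-2) = (61/69)*(-16) + 4*(-2)**2 = -976/69 + 4*4 = -976/69 + 16 = 128/69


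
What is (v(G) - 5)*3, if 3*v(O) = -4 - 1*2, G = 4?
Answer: -21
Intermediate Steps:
v(O) = -2 (v(O) = (-4 - 1*2)/3 = (-4 - 2)/3 = (⅓)*(-6) = -2)
(v(G) - 5)*3 = (-2 - 5)*3 = -7*3 = -21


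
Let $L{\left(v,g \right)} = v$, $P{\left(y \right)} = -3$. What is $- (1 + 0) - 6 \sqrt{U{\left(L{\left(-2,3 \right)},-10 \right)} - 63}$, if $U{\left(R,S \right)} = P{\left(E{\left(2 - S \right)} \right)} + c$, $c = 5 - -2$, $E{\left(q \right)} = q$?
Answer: $-1 - 6 i \sqrt{59} \approx -1.0 - 46.087 i$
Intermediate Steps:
$c = 7$ ($c = 5 + 2 = 7$)
$U{\left(R,S \right)} = 4$ ($U{\left(R,S \right)} = -3 + 7 = 4$)
$- (1 + 0) - 6 \sqrt{U{\left(L{\left(-2,3 \right)},-10 \right)} - 63} = - (1 + 0) - 6 \sqrt{4 - 63} = \left(-1\right) 1 - 6 \sqrt{-59} = -1 - 6 i \sqrt{59}$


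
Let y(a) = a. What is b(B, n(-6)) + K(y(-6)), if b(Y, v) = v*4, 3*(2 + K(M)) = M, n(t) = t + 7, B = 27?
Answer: 0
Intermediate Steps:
n(t) = 7 + t
K(M) = -2 + M/3
b(Y, v) = 4*v
b(B, n(-6)) + K(y(-6)) = 4*(7 - 6) + (-2 + (1/3)*(-6)) = 4*1 + (-2 - 2) = 4 - 4 = 0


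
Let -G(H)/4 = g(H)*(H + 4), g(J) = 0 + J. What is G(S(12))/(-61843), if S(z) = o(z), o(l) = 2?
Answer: 48/61843 ≈ 0.00077616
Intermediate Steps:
g(J) = J
S(z) = 2
G(H) = -4*H*(4 + H) (G(H) = -4*H*(H + 4) = -4*H*(4 + H))
G(S(12))/(-61843) = -4*2*(4 + 2)/(-61843) = -4*2*6*(-1/61843) = -48*(-1/61843) = 48/61843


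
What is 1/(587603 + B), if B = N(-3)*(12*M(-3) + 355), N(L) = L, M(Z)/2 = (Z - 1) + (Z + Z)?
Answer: 1/587258 ≈ 1.7028e-6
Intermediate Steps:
M(Z) = -2 + 6*Z (M(Z) = 2*((Z - 1) + (Z + Z)) = 2*((-1 + Z) + 2*Z) = 2*(-1 + 3*Z) = -2 + 6*Z)
B = -345 (B = -3*(12*(-2 + 6*(-3)) + 355) = -3*(12*(-2 - 18) + 355) = -3*(12*(-20) + 355) = -3*(-240 + 355) = -3*115 = -345)
1/(587603 + B) = 1/(587603 - 345) = 1/587258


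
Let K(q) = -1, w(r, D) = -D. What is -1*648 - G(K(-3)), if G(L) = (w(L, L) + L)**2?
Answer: -648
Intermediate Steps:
G(L) = 0 (G(L) = (-L + L)**2 = 0**2 = 0)
-1*648 - G(K(-3)) = -1*648 - 1*0 = -648 + 0 = -648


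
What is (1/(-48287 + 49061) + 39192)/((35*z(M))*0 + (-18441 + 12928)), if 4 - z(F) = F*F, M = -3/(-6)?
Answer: -30334609/4267062 ≈ -7.1090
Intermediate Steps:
M = 1/2 (M = -3*(-1/6) = 1/2 ≈ 0.50000)
z(F) = 4 - F**2 (z(F) = 4 - F*F = 4 - F**2)
(1/(-48287 + 49061) + 39192)/((35*z(M))*0 + (-18441 + 12928)) = (1/(-48287 + 49061) + 39192)/((35*(4 - (1/2)**2))*0 + (-18441 + 12928)) = (1/774 + 39192)/((35*(4 - 1*1/4))*0 - 5513) = (1/774 + 39192)/((35*(4 - 1/4))*0 - 5513) = 30334609/(774*((35*(15/4))*0 - 5513)) = 30334609/(774*((525/4)*0 - 5513)) = 30334609/(774*(0 - 5513)) = (30334609/774)/(-5513) = (30334609/774)*(-1/5513) = -30334609/4267062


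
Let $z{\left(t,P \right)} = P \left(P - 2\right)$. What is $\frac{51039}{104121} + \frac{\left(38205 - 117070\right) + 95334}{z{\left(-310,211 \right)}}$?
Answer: $\frac{440615290}{510181331} \approx 0.86364$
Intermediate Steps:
$z{\left(t,P \right)} = P \left(-2 + P\right)$
$\frac{51039}{104121} + \frac{\left(38205 - 117070\right) + 95334}{z{\left(-310,211 \right)}} = \frac{51039}{104121} + \frac{\left(38205 - 117070\right) + 95334}{211 \left(-2 + 211\right)} = 51039 \cdot \frac{1}{104121} + \frac{-78865 + 95334}{211 \cdot 209} = \frac{5671}{11569} + \frac{16469}{44099} = \frac{440615290}{510181331}$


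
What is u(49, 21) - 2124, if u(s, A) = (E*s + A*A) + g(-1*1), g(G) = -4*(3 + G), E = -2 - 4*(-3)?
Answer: -1201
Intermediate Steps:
E = 10 (E = -2 + 12 = 10)
g(G) = -12 - 4*G
u(s, A) = -8 + A² + 10*s (u(s, A) = (10*s + A*A) + (-12 - (-4)) = (10*s + A²) + (-12 - 4*(-1)) = (A² + 10*s) + (-12 + 4) = (A² + 10*s) - 8 = -8 + A² + 10*s)
u(49, 21) - 2124 = (-8 + 21² + 10*49) - 2124 = (-8 + 441 + 490) - 2124 = 923 - 2124 = -1201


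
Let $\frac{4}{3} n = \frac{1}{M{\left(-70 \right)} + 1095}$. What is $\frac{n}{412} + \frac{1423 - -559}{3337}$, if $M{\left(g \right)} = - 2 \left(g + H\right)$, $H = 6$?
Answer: $\frac{3994738939}{6725736848} \approx 0.59395$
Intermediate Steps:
$M{\left(g \right)} = -12 - 2 g$ ($M{\left(g \right)} = - 2 \left(g + 6\right) = - 2 \left(6 + g\right) = -12 - 2 g$)
$n = \frac{3}{4892}$ ($n = \frac{3}{4 \left(\left(-12 - -140\right) + 1095\right)} = \frac{3}{4 \left(\left(-12 + 140\right) + 1095\right)} = \frac{3}{4 \left(128 + 1095\right)} = \frac{3}{4 \cdot 1223} = \frac{3}{4} \cdot \frac{1}{1223} = \frac{3}{4892} \approx 0.00061325$)
$\frac{n}{412} + \frac{1423 - -559}{3337} = \frac{3}{4892 \cdot 412} + \frac{1423 - -559}{3337} = \frac{3}{4892} \cdot \frac{1}{412} + \left(1423 + 559\right) \frac{1}{3337} = \frac{3}{2015504} + 1982 \cdot \frac{1}{3337} = \frac{3}{2015504} + \frac{1982}{3337} = \frac{3994738939}{6725736848}$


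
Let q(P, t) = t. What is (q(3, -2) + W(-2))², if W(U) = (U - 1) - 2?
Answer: 49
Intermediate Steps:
W(U) = -3 + U (W(U) = (-1 + U) - 2 = -3 + U)
(q(3, -2) + W(-2))² = (-2 + (-3 - 2))² = (-2 - 5)² = (-7)² = 49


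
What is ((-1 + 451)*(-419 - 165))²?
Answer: 69063840000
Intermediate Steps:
((-1 + 451)*(-419 - 165))² = (450*(-584))² = (-262800)² = 69063840000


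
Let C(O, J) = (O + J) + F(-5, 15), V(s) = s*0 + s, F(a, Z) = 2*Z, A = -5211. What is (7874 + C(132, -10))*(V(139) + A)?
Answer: -40707872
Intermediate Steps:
V(s) = s (V(s) = 0 + s = s)
C(O, J) = 30 + J + O (C(O, J) = (O + J) + 2*15 = (J + O) + 30 = 30 + J + O)
(7874 + C(132, -10))*(V(139) + A) = (7874 + (30 - 10 + 132))*(139 - 5211) = (7874 + 152)*(-5072) = 8026*(-5072) = -40707872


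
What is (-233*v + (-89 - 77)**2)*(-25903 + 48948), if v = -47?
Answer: 887393815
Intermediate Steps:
(-233*v + (-89 - 77)**2)*(-25903 + 48948) = (-233*(-47) + (-89 - 77)**2)*(-25903 + 48948) = (10951 + (-166)**2)*23045 = (10951 + 27556)*23045 = 38507*23045 = 887393815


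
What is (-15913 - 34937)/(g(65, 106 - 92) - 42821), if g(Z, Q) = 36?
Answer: 10170/8557 ≈ 1.1885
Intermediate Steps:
(-15913 - 34937)/(g(65, 106 - 92) - 42821) = (-15913 - 34937)/(36 - 42821) = -50850/(-42785) = -50850*(-1/42785) = 10170/8557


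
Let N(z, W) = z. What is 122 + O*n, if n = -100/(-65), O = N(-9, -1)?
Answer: 1406/13 ≈ 108.15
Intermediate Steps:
O = -9
n = 20/13 (n = -100*(-1/65) = 20/13 ≈ 1.5385)
122 + O*n = 122 - 9*20/13 = 122 - 180/13 = 1406/13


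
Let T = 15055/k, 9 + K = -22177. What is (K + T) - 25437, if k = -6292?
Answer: -299658971/6292 ≈ -47625.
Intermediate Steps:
K = -22186 (K = -9 - 22177 = -22186)
T = -15055/6292 (T = 15055/(-6292) = 15055*(-1/6292) = -15055/6292 ≈ -2.3927)
(K + T) - 25437 = (-22186 - 15055/6292) - 25437 = -139609367/6292 - 25437 = -299658971/6292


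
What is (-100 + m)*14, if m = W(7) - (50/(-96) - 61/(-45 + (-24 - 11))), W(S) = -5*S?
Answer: -113603/60 ≈ -1893.4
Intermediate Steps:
m = -4229/120 (m = -5*7 - (50/(-96) - 61/(-45 + (-24 - 11))) = -35 - (50*(-1/96) - 61/(-45 - 35)) = -35 - (-25/48 - 61/(-80)) = -35 - (-25/48 - 61*(-1/80)) = -35 - (-25/48 + 61/80) = -35 - 1*29/120 = -35 - 29/120 = -4229/120 ≈ -35.242)
(-100 + m)*14 = (-100 - 4229/120)*14 = -16229/120*14 = -113603/60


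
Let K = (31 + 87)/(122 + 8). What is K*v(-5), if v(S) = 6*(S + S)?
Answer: -708/13 ≈ -54.462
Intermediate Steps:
K = 59/65 (K = 118/130 = 118*(1/130) = 59/65 ≈ 0.90769)
v(S) = 12*S (v(S) = 6*(2*S) = 12*S)
K*v(-5) = 59*(12*(-5))/65 = (59/65)*(-60) = -708/13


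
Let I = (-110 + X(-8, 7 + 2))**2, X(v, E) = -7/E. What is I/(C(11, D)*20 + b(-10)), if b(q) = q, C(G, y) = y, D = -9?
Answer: -994009/15390 ≈ -64.588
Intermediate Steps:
I = 994009/81 (I = (-110 - 7/(7 + 2))**2 = (-110 - 7/9)**2 = (-997/9)**2 = 994009/81 ≈ 12272.)
I/(C(11, D)*20 + b(-10)) = 994009/(81*(-9*20 - 10)) = 994009/(81*(-180 - 10)) = (994009/81)/(-190) = (994009/81)*(-1/190) = -994009/15390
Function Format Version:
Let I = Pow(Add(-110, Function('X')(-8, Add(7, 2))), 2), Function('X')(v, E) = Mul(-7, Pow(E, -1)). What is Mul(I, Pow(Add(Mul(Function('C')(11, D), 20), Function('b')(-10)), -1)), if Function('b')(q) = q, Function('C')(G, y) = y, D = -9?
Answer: Rational(-994009, 15390) ≈ -64.588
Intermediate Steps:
I = Rational(994009, 81) (I = Pow(Add(-110, Mul(-7, Pow(Add(7, 2), -1))), 2) = Pow(Add(-110, Mul(-7, Pow(9, -1))), 2) = Pow(Add(-110, Mul(-7, Rational(1, 9))), 2) = Pow(Add(-110, Rational(-7, 9)), 2) = Pow(Rational(-997, 9), 2) = Rational(994009, 81) ≈ 12272.)
Mul(I, Pow(Add(Mul(Function('C')(11, D), 20), Function('b')(-10)), -1)) = Mul(Rational(994009, 81), Pow(Add(Mul(-9, 20), -10), -1)) = Mul(Rational(994009, 81), Pow(Add(-180, -10), -1)) = Mul(Rational(994009, 81), Pow(-190, -1)) = Mul(Rational(994009, 81), Rational(-1, 190)) = Rational(-994009, 15390)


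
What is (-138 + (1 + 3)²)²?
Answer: 14884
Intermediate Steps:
(-138 + (1 + 3)²)² = (-138 + 4²)² = (-138 + 16)² = (-122)² = 14884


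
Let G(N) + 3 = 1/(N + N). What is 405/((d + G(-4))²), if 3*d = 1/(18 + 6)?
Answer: 32805/784 ≈ 41.843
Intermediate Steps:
d = 1/72 (d = 1/(3*(18 + 6)) = (⅓)/24 = (⅓)*(1/24) = 1/72 ≈ 0.013889)
G(N) = -3 + 1/(2*N) (G(N) = -3 + 1/(N + N) = -3 + 1/(2*N))
405/((d + G(-4))²) = 405/((1/72 + (-3 + (½)/(-4)))²) = 405/((1/72 + (-3 + (½)*(-¼)))²) = 405/((1/72 + (-3 - ⅛))²) = 405/((1/72 - 25/8)²) = 405/((-28/9)²) = 405/(784/81) = 405*(81/784) = 32805/784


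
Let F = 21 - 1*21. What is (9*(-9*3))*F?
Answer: 0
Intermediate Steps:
F = 0 (F = 21 - 21 = 0)
(9*(-9*3))*F = (9*(-9*3))*0 = (9*(-27))*0 = -243*0 = 0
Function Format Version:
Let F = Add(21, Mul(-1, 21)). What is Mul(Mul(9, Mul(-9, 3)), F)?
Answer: 0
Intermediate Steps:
F = 0 (F = Add(21, -21) = 0)
Mul(Mul(9, Mul(-9, 3)), F) = Mul(Mul(9, Mul(-9, 3)), 0) = Mul(Mul(9, -27), 0) = Mul(-243, 0) = 0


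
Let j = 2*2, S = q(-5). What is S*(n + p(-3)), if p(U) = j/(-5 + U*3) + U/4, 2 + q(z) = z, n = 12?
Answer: -307/4 ≈ -76.750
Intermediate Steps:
q(z) = -2 + z
S = -7 (S = -2 - 5 = -7)
j = 4
p(U) = 4/(-5 + 3*U) + U/4 (p(U) = 4/(-5 + U*3) + U/4 = 4/(-5 + 3*U) + U*(¼) = 4/(-5 + 3*U) + U/4)
S*(n + p(-3)) = -7*(12 + (16 - 5*(-3) + 3*(-3)²)/(4*(-5 + 3*(-3)))) = -7*(12 + (16 + 15 + 3*9)/(4*(-5 - 9))) = -7*(12 + (¼)*(16 + 15 + 27)/(-14)) = -7*(12 + (¼)*(-1/14)*58) = -7*(12 - 29/28) = -7*307/28 = -307/4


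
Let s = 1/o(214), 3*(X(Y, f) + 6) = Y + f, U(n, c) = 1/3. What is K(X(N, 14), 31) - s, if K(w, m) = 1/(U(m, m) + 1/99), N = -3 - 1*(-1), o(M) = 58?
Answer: 1427/493 ≈ 2.8945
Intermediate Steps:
U(n, c) = ⅓
N = -2 (N = -3 + 1 = -2)
X(Y, f) = -6 + Y/3 + f/3 (X(Y, f) = -6 + (Y + f)/3 = -6 + (Y/3 + f/3) = -6 + Y/3 + f/3)
s = 1/58 ≈ 0.017241
K(w, m) = 99/34 (K(w, m) = 1/(⅓ + 1/99) = 1/(34/99) = 99/34)
K(X(N, 14), 31) - s = 99/34 - 1*1/58 = 99/34 - 1/58 = 1427/493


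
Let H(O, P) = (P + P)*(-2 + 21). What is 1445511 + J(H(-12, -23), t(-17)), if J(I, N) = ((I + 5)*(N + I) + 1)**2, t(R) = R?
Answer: 599510963911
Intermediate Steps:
H(O, P) = 38*P (H(O, P) = (2*P)*19 = 38*P)
J(I, N) = (1 + (5 + I)*(I + N))**2 (J(I, N) = ((5 + I)*(I + N) + 1)**2 = (1 + (5 + I)*(I + N))**2)
1445511 + J(H(-12, -23), t(-17)) = 1445511 + (1 + (38*(-23))**2 + 5*(38*(-23)) + 5*(-17) + (38*(-23))*(-17))**2 = 1445511 + (1 + (-874)**2 + 5*(-874) - 85 - 874*(-17))**2 = 1445511 + (1 + 763876 - 4370 - 85 + 14858)**2 = 1445511 + 774280**2 = 1445511 + 599509518400 = 599510963911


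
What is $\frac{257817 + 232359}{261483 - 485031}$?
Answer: $- \frac{40848}{18629} \approx -2.1927$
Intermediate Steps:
$\frac{257817 + 232359}{261483 - 485031} = \frac{490176}{-223548} = 490176 \left(- \frac{1}{223548}\right) = - \frac{40848}{18629}$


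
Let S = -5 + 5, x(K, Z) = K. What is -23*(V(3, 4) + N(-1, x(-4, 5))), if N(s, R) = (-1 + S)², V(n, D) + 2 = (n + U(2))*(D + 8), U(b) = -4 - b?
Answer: 851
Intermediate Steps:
S = 0
V(n, D) = -2 + (-6 + n)*(8 + D) (V(n, D) = -2 + (n + (-4 - 1*2))*(D + 8) = -2 + (n + (-4 - 2))*(8 + D) = -2 + (n - 6)*(8 + D) = -2 + (-6 + n)*(8 + D))
N(s, R) = 1 (N(s, R) = (-1 + 0)² = (-1)² = 1)
-23*(V(3, 4) + N(-1, x(-4, 5))) = -23*((-50 - 6*4 + 8*3 + 4*3) + 1) = -23*((-50 - 24 + 24 + 12) + 1) = -23*(-38 + 1) = -23*(-37) = 851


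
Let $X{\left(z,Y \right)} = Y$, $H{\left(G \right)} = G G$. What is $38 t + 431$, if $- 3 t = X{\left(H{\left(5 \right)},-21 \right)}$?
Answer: $697$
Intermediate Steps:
$H{\left(G \right)} = G^{2}$
$t = 7$ ($t = \left(- \frac{1}{3}\right) \left(-21\right) = 7$)
$38 t + 431 = 38 \cdot 7 + 431 = 266 + 431 = 697$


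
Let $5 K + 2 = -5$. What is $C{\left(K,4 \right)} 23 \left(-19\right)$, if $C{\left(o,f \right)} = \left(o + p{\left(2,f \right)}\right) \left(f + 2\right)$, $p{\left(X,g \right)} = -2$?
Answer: $\frac{44574}{5} \approx 8914.8$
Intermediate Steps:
$K = - \frac{7}{5}$ ($K = - \frac{2}{5} + \frac{1}{5} \left(-5\right) = - \frac{2}{5} - 1 = - \frac{7}{5} \approx -1.4$)
$C{\left(o,f \right)} = \left(-2 + o\right) \left(2 + f\right)$ ($C{\left(o,f \right)} = \left(o - 2\right) \left(f + 2\right) = \left(-2 + o\right) \left(2 + f\right)$)
$C{\left(K,4 \right)} 23 \left(-19\right) = \left(-4 - 8 + 2 \left(- \frac{7}{5}\right) + 4 \left(- \frac{7}{5}\right)\right) 23 \left(-19\right) = \left(-4 - 8 - \frac{14}{5} - \frac{28}{5}\right) 23 \left(-19\right) = \left(- \frac{102}{5}\right) 23 \left(-19\right) = \left(- \frac{2346}{5}\right) \left(-19\right) = \frac{44574}{5}$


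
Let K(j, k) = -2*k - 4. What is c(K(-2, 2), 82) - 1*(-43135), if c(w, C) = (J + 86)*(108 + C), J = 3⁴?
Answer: 74865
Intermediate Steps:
K(j, k) = -4 - 2*k
J = 81
c(w, C) = 18036 + 167*C (c(w, C) = (81 + 86)*(108 + C) = 167*(108 + C) = 18036 + 167*C)
c(K(-2, 2), 82) - 1*(-43135) = (18036 + 167*82) - 1*(-43135) = (18036 + 13694) + 43135 = 31730 + 43135 = 74865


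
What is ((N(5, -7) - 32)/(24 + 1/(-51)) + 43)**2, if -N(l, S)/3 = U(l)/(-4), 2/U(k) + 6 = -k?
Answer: 1256419051801/723932836 ≈ 1735.5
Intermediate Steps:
U(k) = 2/(-6 - k)
N(l, S) = -3/(2*(6 + l)) (N(l, S) = -3*(-2/(6 + l))/(-4) = -3*(-2/(6 + l))*(-1)/4 = -3/(2*(6 + l)))
((N(5, -7) - 32)/(24 + 1/(-51)) + 43)**2 = ((-3/(12 + 2*5) - 32)/(24 + 1/(-51)) + 43)**2 = ((-3/(12 + 10) - 32)/(24 - 1/51) + 43)**2 = ((-3/22 - 32)/(1223/51) + 43)**2 = ((-3*1/22 - 32)*(51/1223) + 43)**2 = ((-3/22 - 32)*(51/1223) + 43)**2 = (-707/22*51/1223 + 43)**2 = (-36057/26906 + 43)**2 = (1120901/26906)**2 = 1256419051801/723932836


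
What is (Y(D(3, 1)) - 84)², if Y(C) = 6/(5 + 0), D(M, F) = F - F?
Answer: 171396/25 ≈ 6855.8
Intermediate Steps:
D(M, F) = 0
Y(C) = 6/5
(Y(D(3, 1)) - 84)² = (6/5 - 84)² = (-414/5)² = 171396/25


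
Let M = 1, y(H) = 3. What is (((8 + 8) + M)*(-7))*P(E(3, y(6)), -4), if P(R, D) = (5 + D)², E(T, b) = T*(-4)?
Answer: -119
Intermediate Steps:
E(T, b) = -4*T
(((8 + 8) + M)*(-7))*P(E(3, y(6)), -4) = (((8 + 8) + 1)*(-7))*(5 - 4)² = ((16 + 1)*(-7))*1² = (17*(-7))*1 = -119*1 = -119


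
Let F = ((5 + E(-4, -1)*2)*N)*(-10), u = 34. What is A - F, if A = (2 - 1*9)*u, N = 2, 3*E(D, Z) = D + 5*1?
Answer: -374/3 ≈ -124.67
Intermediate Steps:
E(D, Z) = 5/3 + D/3 (E(D, Z) = (D + 5*1)/3 = (D + 5)/3 = (5 + D)/3 = 5/3 + D/3)
A = -238 (A = (2 - 1*9)*34 = (2 - 9)*34 = -7*34 = -238)
F = -340/3 (F = ((5 + (5/3 + (1/3)*(-4))*2)*2)*(-10) = ((5 + (5/3 - 4/3)*2)*2)*(-10) = ((5 + (1/3)*2)*2)*(-10) = ((5 + 2/3)*2)*(-10) = ((17/3)*2)*(-10) = (34/3)*(-10) = -340/3 ≈ -113.33)
A - F = -238 - 1*(-340/3) = -238 + 340/3 = -374/3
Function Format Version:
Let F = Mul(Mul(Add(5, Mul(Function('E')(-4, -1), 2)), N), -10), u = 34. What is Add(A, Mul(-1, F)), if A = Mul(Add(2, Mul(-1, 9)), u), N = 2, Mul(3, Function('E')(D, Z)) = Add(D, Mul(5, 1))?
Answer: Rational(-374, 3) ≈ -124.67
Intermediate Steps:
Function('E')(D, Z) = Add(Rational(5, 3), Mul(Rational(1, 3), D)) (Function('E')(D, Z) = Mul(Rational(1, 3), Add(D, Mul(5, 1))) = Mul(Rational(1, 3), Add(D, 5)) = Mul(Rational(1, 3), Add(5, D)) = Add(Rational(5, 3), Mul(Rational(1, 3), D)))
A = -238 (A = Mul(Add(2, Mul(-1, 9)), 34) = Mul(Add(2, -9), 34) = Mul(-7, 34) = -238)
F = Rational(-340, 3) (F = Mul(Mul(Add(5, Mul(Add(Rational(5, 3), Mul(Rational(1, 3), -4)), 2)), 2), -10) = Mul(Mul(Add(5, Mul(Add(Rational(5, 3), Rational(-4, 3)), 2)), 2), -10) = Mul(Mul(Add(5, Mul(Rational(1, 3), 2)), 2), -10) = Mul(Mul(Add(5, Rational(2, 3)), 2), -10) = Mul(Mul(Rational(17, 3), 2), -10) = Mul(Rational(34, 3), -10) = Rational(-340, 3) ≈ -113.33)
Add(A, Mul(-1, F)) = Add(-238, Mul(-1, Rational(-340, 3))) = Add(-238, Rational(340, 3)) = Rational(-374, 3)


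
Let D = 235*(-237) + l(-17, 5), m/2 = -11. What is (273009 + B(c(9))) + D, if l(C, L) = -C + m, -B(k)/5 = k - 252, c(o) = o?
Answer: 218524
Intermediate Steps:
m = -22 (m = 2*(-11) = -22)
B(k) = 1260 - 5*k (B(k) = -5*(k - 252) = -5*(-252 + k) = 1260 - 5*k)
l(C, L) = -22 - C (l(C, L) = -C - 22 = -22 - C)
D = -55700 (D = 235*(-237) + (-22 - 1*(-17)) = -55695 + (-22 + 17) = -55695 - 5 = -55700)
(273009 + B(c(9))) + D = (273009 + (1260 - 5*9)) - 55700 = (273009 + (1260 - 45)) - 55700 = (273009 + 1215) - 55700 = 274224 - 55700 = 218524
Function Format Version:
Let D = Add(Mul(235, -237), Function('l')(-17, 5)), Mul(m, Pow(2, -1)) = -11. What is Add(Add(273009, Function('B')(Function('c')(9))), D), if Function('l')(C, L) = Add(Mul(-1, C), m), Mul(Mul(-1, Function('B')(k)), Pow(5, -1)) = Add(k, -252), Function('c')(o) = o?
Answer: 218524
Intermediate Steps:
m = -22 (m = Mul(2, -11) = -22)
Function('B')(k) = Add(1260, Mul(-5, k)) (Function('B')(k) = Mul(-5, Add(k, -252)) = Mul(-5, Add(-252, k)) = Add(1260, Mul(-5, k)))
Function('l')(C, L) = Add(-22, Mul(-1, C)) (Function('l')(C, L) = Add(Mul(-1, C), -22) = Add(-22, Mul(-1, C)))
D = -55700 (D = Add(Mul(235, -237), Add(-22, Mul(-1, -17))) = Add(-55695, Add(-22, 17)) = Add(-55695, -5) = -55700)
Add(Add(273009, Function('B')(Function('c')(9))), D) = Add(Add(273009, Add(1260, Mul(-5, 9))), -55700) = Add(Add(273009, Add(1260, -45)), -55700) = Add(Add(273009, 1215), -55700) = Add(274224, -55700) = 218524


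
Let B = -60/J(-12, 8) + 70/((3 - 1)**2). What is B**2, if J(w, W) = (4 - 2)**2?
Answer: 25/4 ≈ 6.2500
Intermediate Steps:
J(w, W) = 4 (J(w, W) = 2**2 = 4)
B = 5/2 (B = -60/4 + 70/((3 - 1)**2) = -60*1/4 + 70/(2**2) = -15 + 70/4 = -15 + 70*(1/4) = -15 + 35/2 = 5/2 ≈ 2.5000)
B**2 = (5/2)**2 = 25/4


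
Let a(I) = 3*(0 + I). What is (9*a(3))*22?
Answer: 1782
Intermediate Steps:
a(I) = 3*I
(9*a(3))*22 = (9*(3*3))*22 = (9*9)*22 = 81*22 = 1782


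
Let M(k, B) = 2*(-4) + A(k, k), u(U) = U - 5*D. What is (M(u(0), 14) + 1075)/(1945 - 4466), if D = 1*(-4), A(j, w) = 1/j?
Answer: -21341/50420 ≈ -0.42326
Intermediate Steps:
D = -4
u(U) = 20 + U (u(U) = U - 5*(-4) = U + 20 = 20 + U)
M(k, B) = -8 + 1/k (M(k, B) = 2*(-4) + 1/k = -8 + 1/k)
(M(u(0), 14) + 1075)/(1945 - 4466) = ((-8 + 1/(20 + 0)) + 1075)/(1945 - 4466) = ((-8 + 1/20) + 1075)/(-2521) = ((-8 + 1/20) + 1075)*(-1/2521) = (-159/20 + 1075)*(-1/2521) = (21341/20)*(-1/2521) = -21341/50420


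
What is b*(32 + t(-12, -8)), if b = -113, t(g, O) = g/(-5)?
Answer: -19436/5 ≈ -3887.2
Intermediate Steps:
t(g, O) = -g/5 (t(g, O) = g*(-1/5) = -g/5)
b*(32 + t(-12, -8)) = -113*(32 - 1/5*(-12)) = -113*(32 + 12/5) = -113*172/5 = -19436/5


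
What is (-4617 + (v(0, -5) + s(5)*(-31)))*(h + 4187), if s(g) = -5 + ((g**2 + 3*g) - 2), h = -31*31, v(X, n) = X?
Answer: -18194640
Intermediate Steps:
h = -961
s(g) = -7 + g**2 + 3*g (s(g) = -5 + (-2 + g**2 + 3*g) = -7 + g**2 + 3*g)
(-4617 + (v(0, -5) + s(5)*(-31)))*(h + 4187) = (-4617 + (0 + (-7 + 5**2 + 3*5)*(-31)))*(-961 + 4187) = (-4617 + (0 + (-7 + 25 + 15)*(-31)))*3226 = (-4617 + (0 + 33*(-31)))*3226 = (-4617 + (0 - 1023))*3226 = (-4617 - 1023)*3226 = -5640*3226 = -18194640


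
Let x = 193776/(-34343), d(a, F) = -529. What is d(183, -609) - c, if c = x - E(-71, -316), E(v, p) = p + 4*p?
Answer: -72235611/34343 ≈ -2103.4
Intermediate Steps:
x = -193776/34343 (x = 193776*(-1/34343) = -193776/34343 ≈ -5.6424)
E(v, p) = 5*p
c = 54068164/34343 (c = -193776/34343 - 5*(-316) = -193776/34343 - 1*(-1580) = -193776/34343 + 1580 = 54068164/34343 ≈ 1574.4)
d(183, -609) - c = -529 - 1*54068164/34343 = -529 - 54068164/34343 = -72235611/34343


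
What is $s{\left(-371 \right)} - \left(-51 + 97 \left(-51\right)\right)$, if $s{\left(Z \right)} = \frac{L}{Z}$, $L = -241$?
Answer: $\frac{1854499}{371} \approx 4998.6$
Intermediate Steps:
$s{\left(Z \right)} = - \frac{241}{Z}$
$s{\left(-371 \right)} - \left(-51 + 97 \left(-51\right)\right) = - \frac{241}{-371} - \left(-51 + 97 \left(-51\right)\right) = \left(-241\right) \left(- \frac{1}{371}\right) - \left(-51 - 4947\right) = \frac{241}{371} - -4998 = \frac{241}{371} + 4998 = \frac{1854499}{371}$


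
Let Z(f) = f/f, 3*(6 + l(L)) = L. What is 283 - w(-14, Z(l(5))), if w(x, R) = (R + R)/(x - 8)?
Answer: 3114/11 ≈ 283.09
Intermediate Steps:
l(L) = -6 + L/3
Z(f) = 1
w(x, R) = 2*R/(-8 + x) (w(x, R) = (2*R)/(-8 + x) = 2*R/(-8 + x))
283 - w(-14, Z(l(5))) = 283 - 2/(-8 - 14) = 283 - 2/(-22) = 283 - 2*(-1)/22 = 283 - 1*(-1/11) = 283 + 1/11 = 3114/11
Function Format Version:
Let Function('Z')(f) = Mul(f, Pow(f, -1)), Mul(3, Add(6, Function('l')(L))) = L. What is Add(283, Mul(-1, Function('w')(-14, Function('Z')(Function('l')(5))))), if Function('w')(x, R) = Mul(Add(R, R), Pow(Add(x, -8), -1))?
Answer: Rational(3114, 11) ≈ 283.09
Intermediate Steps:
Function('l')(L) = Add(-6, Mul(Rational(1, 3), L))
Function('Z')(f) = 1
Function('w')(x, R) = Mul(2, R, Pow(Add(-8, x), -1)) (Function('w')(x, R) = Mul(Mul(2, R), Pow(Add(-8, x), -1)) = Mul(2, R, Pow(Add(-8, x), -1)))
Add(283, Mul(-1, Function('w')(-14, Function('Z')(Function('l')(5))))) = Add(283, Mul(-1, Mul(2, 1, Pow(Add(-8, -14), -1)))) = Add(283, Mul(-1, Mul(2, 1, Pow(-22, -1)))) = Add(283, Mul(-1, Mul(2, 1, Rational(-1, 22)))) = Add(283, Mul(-1, Rational(-1, 11))) = Add(283, Rational(1, 11)) = Rational(3114, 11)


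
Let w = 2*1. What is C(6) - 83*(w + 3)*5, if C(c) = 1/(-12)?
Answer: -24901/12 ≈ -2075.1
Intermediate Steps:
C(c) = -1/12
w = 2
C(6) - 83*(w + 3)*5 = -1/12 - 83*(2 + 3)*5 = -1/12 - 415*5 = -1/12 - 83*25 = -1/12 - 2075 = -24901/12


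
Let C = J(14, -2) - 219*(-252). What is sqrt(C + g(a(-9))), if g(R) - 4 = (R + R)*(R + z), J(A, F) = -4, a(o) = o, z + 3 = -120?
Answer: 6*sqrt(1599) ≈ 239.93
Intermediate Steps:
z = -123 (z = -3 - 120 = -123)
g(R) = 4 + 2*R*(-123 + R) (g(R) = 4 + (R + R)*(R - 123) = 4 + (2*R)*(-123 + R) = 4 + 2*R*(-123 + R))
C = 55184 (C = -4 - 219*(-252) = -4 + 55188 = 55184)
sqrt(C + g(a(-9))) = sqrt(55184 + (4 - 246*(-9) + 2*(-9)**2)) = sqrt(55184 + (4 + 2214 + 2*81)) = sqrt(55184 + (4 + 2214 + 162)) = sqrt(55184 + 2380) = sqrt(57564) = 6*sqrt(1599)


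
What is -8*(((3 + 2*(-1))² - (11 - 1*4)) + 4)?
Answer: 16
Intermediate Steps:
-8*(((3 + 2*(-1))² - (11 - 1*4)) + 4) = -8*(((3 - 2)² - (11 - 4)) + 4) = -8*((1² - 1*7) + 4) = -8*((1 - 7) + 4) = -8*(-6 + 4) = -8*(-2) = 16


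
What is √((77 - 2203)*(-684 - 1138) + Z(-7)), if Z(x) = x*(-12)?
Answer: 2*√968414 ≈ 1968.2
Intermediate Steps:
Z(x) = -12*x
√((77 - 2203)*(-684 - 1138) + Z(-7)) = √((77 - 2203)*(-684 - 1138) - 12*(-7)) = √(-2126*(-1822) + 84) = √(3873572 + 84) = √3873656 = 2*√968414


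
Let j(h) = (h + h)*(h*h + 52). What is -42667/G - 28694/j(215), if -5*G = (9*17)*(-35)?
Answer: -60647575546/1522281915 ≈ -39.840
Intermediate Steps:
G = 1071 (G = -9*17*(-35)/5 = -153*(-35)/5 = -⅕*(-5355) = 1071)
j(h) = 2*h*(52 + h²) (j(h) = (2*h)*(h² + 52) = (2*h)*(52 + h²) = 2*h*(52 + h²))
-42667/G - 28694/j(215) = -42667/1071 - 28694*1/(430*(52 + 215²)) = -42667*1/1071 - 28694*1/(430*(52 + 46225)) = -42667/1071 - 28694/(2*215*46277) = -42667/1071 - 28694/19899110 = -42667/1071 - 28694*1/19899110 = -42667/1071 - 14347/9949555 = -60647575546/1522281915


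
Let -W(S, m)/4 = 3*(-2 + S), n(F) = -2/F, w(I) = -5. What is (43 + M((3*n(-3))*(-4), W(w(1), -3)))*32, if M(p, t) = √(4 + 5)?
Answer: 1472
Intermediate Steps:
W(S, m) = 24 - 12*S (W(S, m) = -12*(-2 + S) = -4*(-6 + 3*S) = 24 - 12*S)
M(p, t) = 3 (M(p, t) = √9 = 3)
(43 + M((3*n(-3))*(-4), W(w(1), -3)))*32 = (43 + 3)*32 = 46*32 = 1472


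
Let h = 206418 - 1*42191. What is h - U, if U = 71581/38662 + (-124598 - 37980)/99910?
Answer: 317181060174133/1931360210 ≈ 1.6423e+5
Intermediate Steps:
h = 164227 (h = 206418 - 42191 = 164227)
U = 433033537/1931360210 (U = 71581*(1/38662) - 162578*1/99910 = 71581/38662 - 81289/49955 = 433033537/1931360210 ≈ 0.22421)
h - U = 164227 - 1*433033537/1931360210 = 164227 - 433033537/1931360210 = 317181060174133/1931360210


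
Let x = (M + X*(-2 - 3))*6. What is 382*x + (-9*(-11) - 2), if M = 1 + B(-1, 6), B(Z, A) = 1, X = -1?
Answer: 16141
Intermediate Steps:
M = 2 (M = 1 + 1 = 2)
x = 42 (x = (2 - (-2 - 3))*6 = (2 - 1*(-5))*6 = (2 + 5)*6 = 7*6 = 42)
382*x + (-9*(-11) - 2) = 382*42 + (-9*(-11) - 2) = 16044 + (99 - 2) = 16044 + 97 = 16141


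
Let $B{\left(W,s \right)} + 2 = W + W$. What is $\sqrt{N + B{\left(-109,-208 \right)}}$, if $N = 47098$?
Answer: $\sqrt{46878} \approx 216.51$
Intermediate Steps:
$B{\left(W,s \right)} = -2 + 2 W$ ($B{\left(W,s \right)} = -2 + \left(W + W\right) = -2 + 2 W$)
$\sqrt{N + B{\left(-109,-208 \right)}} = \sqrt{47098 + \left(-2 + 2 \left(-109\right)\right)} = \sqrt{47098 - 220} = \sqrt{46878}$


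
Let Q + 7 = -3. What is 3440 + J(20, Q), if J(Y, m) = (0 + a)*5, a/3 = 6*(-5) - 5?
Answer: 2915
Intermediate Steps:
Q = -10 (Q = -7 - 3 = -10)
a = -105 (a = 3*(6*(-5) - 5) = 3*(-30 - 5) = 3*(-35) = -105)
J(Y, m) = -525 (J(Y, m) = (0 - 105)*5 = -105*5 = -525)
3440 + J(20, Q) = 3440 - 525 = 2915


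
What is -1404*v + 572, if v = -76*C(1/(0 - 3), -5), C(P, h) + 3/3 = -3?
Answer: -426244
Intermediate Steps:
C(P, h) = -4 (C(P, h) = -1 - 3 = -4)
v = 304 (v = -76*(-4) = 304)
-1404*v + 572 = -1404*304 + 572 = -426816 + 572 = -426244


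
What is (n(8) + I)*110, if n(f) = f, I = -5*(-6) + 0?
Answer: 4180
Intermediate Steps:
I = 30 (I = 30 + 0 = 30)
(n(8) + I)*110 = (8 + 30)*110 = 38*110 = 4180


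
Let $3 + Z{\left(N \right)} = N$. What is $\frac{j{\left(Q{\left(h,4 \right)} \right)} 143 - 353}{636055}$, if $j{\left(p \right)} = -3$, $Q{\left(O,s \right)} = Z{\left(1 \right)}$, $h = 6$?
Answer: $- \frac{46}{37415} \approx -0.0012295$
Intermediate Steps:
$Z{\left(N \right)} = -3 + N$
$Q{\left(O,s \right)} = -2$ ($Q{\left(O,s \right)} = -3 + 1 = -2$)
$\frac{j{\left(Q{\left(h,4 \right)} \right)} 143 - 353}{636055} = \frac{\left(-3\right) 143 - 353}{636055} = \left(-429 - 353\right) \frac{1}{636055} = \left(-782\right) \frac{1}{636055} = - \frac{46}{37415}$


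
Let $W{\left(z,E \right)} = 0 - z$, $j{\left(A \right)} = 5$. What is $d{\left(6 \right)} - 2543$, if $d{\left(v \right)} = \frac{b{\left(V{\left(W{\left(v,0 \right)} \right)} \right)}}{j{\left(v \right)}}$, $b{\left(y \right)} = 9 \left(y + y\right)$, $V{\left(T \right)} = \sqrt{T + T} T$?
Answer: $-2543 - \frac{216 i \sqrt{3}}{5} \approx -2543.0 - 74.825 i$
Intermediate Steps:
$W{\left(z,E \right)} = - z$
$V{\left(T \right)} = \sqrt{2} T^{\frac{3}{2}}$ ($V{\left(T \right)} = \sqrt{2 T} T = \sqrt{2} \sqrt{T} T = \sqrt{2} T^{\frac{3}{2}}$)
$b{\left(y \right)} = 18 y$ ($b{\left(y \right)} = 9 \cdot 2 y = 18 y$)
$d{\left(v \right)} = \frac{18 \sqrt{2} \left(- v\right)^{\frac{3}{2}}}{5}$
$d{\left(6 \right)} - 2543 = \frac{18 \sqrt{2} \left(\left(-1\right) 6\right)^{\frac{3}{2}}}{5} - 2543 = \frac{18 \sqrt{2} \left(-6\right)^{\frac{3}{2}}}{5} - 2543 = \frac{18 \sqrt{2} \left(- 6 i \sqrt{6}\right)}{5} - 2543 = - \frac{216 i \sqrt{3}}{5} - 2543 = -2543 - \frac{216 i \sqrt{3}}{5}$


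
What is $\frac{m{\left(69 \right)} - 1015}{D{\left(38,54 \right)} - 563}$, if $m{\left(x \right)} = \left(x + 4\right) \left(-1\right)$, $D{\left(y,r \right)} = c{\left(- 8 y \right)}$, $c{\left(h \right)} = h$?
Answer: $\frac{64}{51} \approx 1.2549$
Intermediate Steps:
$D{\left(y,r \right)} = - 8 y$
$m{\left(x \right)} = -4 - x$ ($m{\left(x \right)} = \left(4 + x\right) \left(-1\right) = -4 - x$)
$\frac{m{\left(69 \right)} - 1015}{D{\left(38,54 \right)} - 563} = \frac{\left(-4 - 69\right) - 1015}{\left(-8\right) 38 - 563} = \frac{\left(-4 - 69\right) - 1015}{-304 - 563} = \frac{-73 - 1015}{-867} = \left(-1088\right) \left(- \frac{1}{867}\right) = \frac{64}{51}$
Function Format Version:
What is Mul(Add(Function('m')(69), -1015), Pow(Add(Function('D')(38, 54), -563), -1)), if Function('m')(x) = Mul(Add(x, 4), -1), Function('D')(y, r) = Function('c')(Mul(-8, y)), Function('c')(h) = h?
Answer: Rational(64, 51) ≈ 1.2549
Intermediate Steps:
Function('D')(y, r) = Mul(-8, y)
Function('m')(x) = Add(-4, Mul(-1, x)) (Function('m')(x) = Mul(Add(4, x), -1) = Add(-4, Mul(-1, x)))
Mul(Add(Function('m')(69), -1015), Pow(Add(Function('D')(38, 54), -563), -1)) = Mul(Add(Add(-4, Mul(-1, 69)), -1015), Pow(Add(Mul(-8, 38), -563), -1)) = Mul(Add(Add(-4, -69), -1015), Pow(Add(-304, -563), -1)) = Mul(Add(-73, -1015), Pow(-867, -1)) = Mul(-1088, Rational(-1, 867)) = Rational(64, 51)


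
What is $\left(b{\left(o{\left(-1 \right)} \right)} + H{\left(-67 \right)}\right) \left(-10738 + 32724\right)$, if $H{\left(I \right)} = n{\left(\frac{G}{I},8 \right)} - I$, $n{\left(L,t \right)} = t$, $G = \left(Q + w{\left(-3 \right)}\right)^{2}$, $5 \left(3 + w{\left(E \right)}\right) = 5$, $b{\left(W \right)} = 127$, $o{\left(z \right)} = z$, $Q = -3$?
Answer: $4441172$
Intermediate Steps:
$w{\left(E \right)} = -2$ ($w{\left(E \right)} = -3 + \frac{1}{5} \cdot 5 = -3 + 1 = -2$)
$G = 25$ ($G = \left(-3 - 2\right)^{2} = \left(-5\right)^{2} = 25$)
$H{\left(I \right)} = 8 - I$
$\left(b{\left(o{\left(-1 \right)} \right)} + H{\left(-67 \right)}\right) \left(-10738 + 32724\right) = \left(127 + \left(8 - -67\right)\right) \left(-10738 + 32724\right) = \left(127 + \left(8 + 67\right)\right) 21986 = \left(127 + 75\right) 21986 = 202 \cdot 21986 = 4441172$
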